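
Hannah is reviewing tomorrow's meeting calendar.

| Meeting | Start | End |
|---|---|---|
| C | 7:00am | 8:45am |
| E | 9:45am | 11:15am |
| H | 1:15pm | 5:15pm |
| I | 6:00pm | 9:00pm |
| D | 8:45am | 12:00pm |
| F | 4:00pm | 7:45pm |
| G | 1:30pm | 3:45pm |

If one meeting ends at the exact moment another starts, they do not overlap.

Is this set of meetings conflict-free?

No

Sorted by start: C, D, E, H, G, F, I.
D starts exactly when C ends (back-to-back, no overlap); C is clear from here.
E starts before D ends → D and E overlap.
That's a conflict, so the schedule is not conflict-free.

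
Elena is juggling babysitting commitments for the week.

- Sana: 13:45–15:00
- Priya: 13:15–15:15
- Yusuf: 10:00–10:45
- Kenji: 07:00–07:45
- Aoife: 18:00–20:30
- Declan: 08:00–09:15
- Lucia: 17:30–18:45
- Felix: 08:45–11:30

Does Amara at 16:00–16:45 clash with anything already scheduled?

No — it doesn't clash with anything

Kenji: ends 07:45 at or before Amara starts 16:00 → clear.
Declan: ends 09:15 at or before Amara starts 16:00 → clear.
Felix: ends 11:30 at or before Amara starts 16:00 → clear.
Yusuf: ends 10:45 at or before Amara starts 16:00 → clear.
Priya: ends 15:15 at or before Amara starts 16:00 → clear.
Sana: ends 15:00 at or before Amara starts 16:00 → clear.
Lucia: starts 17:30 at or after Amara ends 16:45 → clear.
Aoife: starts 18:00 at or after Amara ends 16:45 → clear.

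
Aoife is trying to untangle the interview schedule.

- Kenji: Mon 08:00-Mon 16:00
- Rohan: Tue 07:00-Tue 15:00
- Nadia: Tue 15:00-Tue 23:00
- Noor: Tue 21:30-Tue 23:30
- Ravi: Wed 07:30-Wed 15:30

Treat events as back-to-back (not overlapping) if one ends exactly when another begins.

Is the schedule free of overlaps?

No

Check each pair: they overlap iff neither finishes before the other starts.
Sorted by start: Kenji, Rohan, Nadia, Noor, Ravi.
Rohan starts after Kenji ends, so nothing later overlaps Kenji either.
Nadia starts exactly when Rohan ends (back-to-back, no overlap), so nothing later overlaps Rohan either.
Noor starts before Nadia ends → Nadia and Noor overlap.
That's a conflict, so the schedule is not conflict-free.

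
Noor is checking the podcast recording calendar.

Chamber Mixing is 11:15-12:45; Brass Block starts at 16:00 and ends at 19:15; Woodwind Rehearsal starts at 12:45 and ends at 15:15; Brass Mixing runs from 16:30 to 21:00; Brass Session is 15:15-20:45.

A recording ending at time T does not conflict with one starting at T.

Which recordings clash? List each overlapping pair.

Sorted by start: Chamber Mixing, Woodwind Rehearsal, Brass Session, Brass Block, Brass Mixing.
Woodwind Rehearsal starts exactly when Chamber Mixing ends (back-to-back, no overlap); Chamber Mixing is clear from here.
Brass Session starts exactly when Woodwind Rehearsal ends (back-to-back, no overlap); Woodwind Rehearsal is clear from here.
Brass Block starts before Brass Session ends → Brass Session and Brass Block overlap.
Brass Mixing starts before Brass Session ends → Brass Session and Brass Mixing overlap.
Brass Mixing starts before Brass Block ends → Brass Block and Brass Mixing overlap.

Brass Block & Brass Mixing, Brass Block & Brass Session, Brass Mixing & Brass Session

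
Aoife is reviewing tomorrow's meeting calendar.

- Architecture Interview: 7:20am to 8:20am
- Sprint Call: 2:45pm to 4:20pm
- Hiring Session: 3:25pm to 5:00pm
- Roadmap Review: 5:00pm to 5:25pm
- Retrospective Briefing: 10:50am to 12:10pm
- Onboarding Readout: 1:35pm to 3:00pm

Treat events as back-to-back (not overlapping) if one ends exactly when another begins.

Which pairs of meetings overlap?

Sorted by start: Architecture Interview, Retrospective Briefing, Onboarding Readout, Sprint Call, Hiring Session, Roadmap Review.
Retrospective Briefing starts after Architecture Interview ends, so nothing later overlaps Architecture Interview either.
Onboarding Readout starts after Retrospective Briefing ends, so nothing later overlaps Retrospective Briefing either.
Sprint Call starts before Onboarding Readout ends → Onboarding Readout and Sprint Call overlap.
Hiring Session starts after Onboarding Readout ends, so nothing later overlaps Onboarding Readout either.
Hiring Session starts before Sprint Call ends → Sprint Call and Hiring Session overlap.
Roadmap Review starts after Sprint Call ends.
Roadmap Review starts exactly when Hiring Session ends (back-to-back, no overlap).

Hiring Session & Sprint Call, Onboarding Readout & Sprint Call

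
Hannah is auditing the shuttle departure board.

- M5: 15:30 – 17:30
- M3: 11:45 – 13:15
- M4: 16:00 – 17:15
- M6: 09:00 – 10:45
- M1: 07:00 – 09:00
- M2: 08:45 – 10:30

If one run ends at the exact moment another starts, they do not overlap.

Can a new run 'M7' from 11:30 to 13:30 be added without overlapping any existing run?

No — it overlaps M3

M1: ends 09:00 at or before M7 starts 11:30 → clear.
M2: ends 10:30 at or before M7 starts 11:30 → clear.
M6: ends 10:45 at or before M7 starts 11:30 → clear.
M3: starts 11:45 before M7 ends 13:30, and ends 13:15 after M7 starts 11:30 → overlap.
M5: starts 15:30 at or after M7 ends 13:30 → clear.
M4: starts 16:00 at or after M7 ends 13:30 → clear.
M7 overlaps M3.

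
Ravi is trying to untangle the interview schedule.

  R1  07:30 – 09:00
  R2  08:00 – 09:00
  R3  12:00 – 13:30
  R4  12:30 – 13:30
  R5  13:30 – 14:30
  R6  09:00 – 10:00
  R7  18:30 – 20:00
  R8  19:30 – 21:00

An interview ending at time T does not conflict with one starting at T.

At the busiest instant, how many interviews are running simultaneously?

Walk through starts and ends in time order (an end at T is processed before a start at T):
07:30 start R1 → 1
08:00 start R2 → 2
09:00 end R1 → 1
09:00 end R2 → 0
09:00 start R6 → 1
10:00 end R6 → 0
12:00 start R3 → 1
12:30 start R4 → 2
13:30 end R3 → 1
13:30 end R4 → 0
13:30 start R5 → 1
14:30 end R5 → 0
18:30 start R7 → 1
19:30 start R8 → 2
20:00 end R7 → 1
21:00 end R8 → 0
Peak is 2, at 08:00 (R1, R2).

2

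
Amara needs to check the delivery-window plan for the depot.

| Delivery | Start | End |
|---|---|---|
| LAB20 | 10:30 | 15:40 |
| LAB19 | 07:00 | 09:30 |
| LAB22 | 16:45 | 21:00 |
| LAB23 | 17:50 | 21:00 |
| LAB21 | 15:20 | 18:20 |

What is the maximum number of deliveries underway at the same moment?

3

Walk through starts and ends in time order (an end at T is processed before a start at T):
07:00 start LAB19 → 1
09:30 end LAB19 → 0
10:30 start LAB20 → 1
15:20 start LAB21 → 2
15:40 end LAB20 → 1
16:45 start LAB22 → 2
17:50 start LAB23 → 3
18:20 end LAB21 → 2
21:00 end LAB22 → 1
21:00 end LAB23 → 0
Peak is 3, at 17:50 (LAB21, LAB22, LAB23).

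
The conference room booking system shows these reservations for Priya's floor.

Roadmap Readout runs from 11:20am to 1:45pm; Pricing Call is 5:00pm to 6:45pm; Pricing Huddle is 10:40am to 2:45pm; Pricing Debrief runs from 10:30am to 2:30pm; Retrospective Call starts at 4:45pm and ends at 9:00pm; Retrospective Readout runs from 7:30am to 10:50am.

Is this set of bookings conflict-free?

Sorted by start: Retrospective Readout, Pricing Debrief, Pricing Huddle, Roadmap Readout, Retrospective Call, Pricing Call.
Pricing Debrief starts before Retrospective Readout ends → Retrospective Readout and Pricing Debrief overlap.
That's a conflict, so the schedule is not conflict-free.

No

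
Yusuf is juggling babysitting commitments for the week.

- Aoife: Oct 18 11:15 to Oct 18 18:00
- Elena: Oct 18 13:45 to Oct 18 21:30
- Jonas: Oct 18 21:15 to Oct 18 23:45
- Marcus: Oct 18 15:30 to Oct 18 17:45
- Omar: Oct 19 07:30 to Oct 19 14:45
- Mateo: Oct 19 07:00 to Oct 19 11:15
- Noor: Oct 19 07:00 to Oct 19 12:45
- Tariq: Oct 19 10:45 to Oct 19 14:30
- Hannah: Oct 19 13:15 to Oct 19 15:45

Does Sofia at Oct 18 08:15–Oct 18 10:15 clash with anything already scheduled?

Aoife: starts Oct 18 11:15 at or after Sofia ends Oct 18 10:15 → clear.
Elena: starts Oct 18 13:45 at or after Sofia ends Oct 18 10:15 → clear.
Marcus: starts Oct 18 15:30 at or after Sofia ends Oct 18 10:15 → clear.
Jonas: starts Oct 18 21:15 at or after Sofia ends Oct 18 10:15 → clear.
Mateo: starts Oct 19 07:00 at or after Sofia ends Oct 18 10:15 → clear.
Noor: starts Oct 19 07:00 at or after Sofia ends Oct 18 10:15 → clear.
Omar: starts Oct 19 07:30 at or after Sofia ends Oct 18 10:15 → clear.
Tariq: starts Oct 19 10:45 at or after Sofia ends Oct 18 10:15 → clear.
Hannah: starts Oct 19 13:15 at or after Sofia ends Oct 18 10:15 → clear.

No — it doesn't clash with anything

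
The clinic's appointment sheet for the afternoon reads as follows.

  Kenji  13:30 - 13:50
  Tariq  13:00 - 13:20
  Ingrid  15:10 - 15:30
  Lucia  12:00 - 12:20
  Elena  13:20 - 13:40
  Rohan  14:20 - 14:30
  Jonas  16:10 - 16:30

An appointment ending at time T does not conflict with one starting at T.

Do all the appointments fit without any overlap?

Sorted by start: Lucia, Tariq, Elena, Kenji, Rohan, Ingrid, Jonas.
Tariq starts after Lucia ends, so nothing later overlaps Lucia either.
Elena starts exactly when Tariq ends (back-to-back, no overlap), so nothing later overlaps Tariq either.
Kenji starts before Elena ends → Elena and Kenji overlap.
That's a conflict, so the schedule is not conflict-free.

No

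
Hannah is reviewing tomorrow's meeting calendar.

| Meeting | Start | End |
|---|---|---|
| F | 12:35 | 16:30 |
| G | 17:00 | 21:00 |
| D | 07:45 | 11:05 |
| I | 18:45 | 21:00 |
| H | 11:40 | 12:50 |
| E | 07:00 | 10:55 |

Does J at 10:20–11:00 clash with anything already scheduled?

E: starts 07:00 before J ends 11:00, and ends 10:55 after J starts 10:20 → overlap.
D: starts 07:45 before J ends 11:00, and ends 11:05 after J starts 10:20 → overlap.
H: starts 11:40 at or after J ends 11:00 → clear.
F: starts 12:35 at or after J ends 11:00 → clear.
G: starts 17:00 at or after J ends 11:00 → clear.
I: starts 18:45 at or after J ends 11:00 → clear.
J overlaps D, E.

Yes — it overlaps D, E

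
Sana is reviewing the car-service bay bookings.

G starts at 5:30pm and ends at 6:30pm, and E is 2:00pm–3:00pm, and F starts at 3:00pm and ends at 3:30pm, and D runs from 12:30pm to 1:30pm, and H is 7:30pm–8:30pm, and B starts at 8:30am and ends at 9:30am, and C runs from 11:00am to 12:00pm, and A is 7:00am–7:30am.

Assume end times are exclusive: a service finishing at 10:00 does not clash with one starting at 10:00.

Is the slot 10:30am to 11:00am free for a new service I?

Yes — the slot is free

A: ends 7:30am at or before I starts 10:30am → clear.
B: ends 9:30am at or before I starts 10:30am → clear.
C: starts 11:00am at or after I ends 11:00am → clear.
D: starts 12:30pm at or after I ends 11:00am → clear.
E: starts 2:00pm at or after I ends 11:00am → clear.
F: starts 3:00pm at or after I ends 11:00am → clear.
G: starts 5:30pm at or after I ends 11:00am → clear.
H: starts 7:30pm at or after I ends 11:00am → clear.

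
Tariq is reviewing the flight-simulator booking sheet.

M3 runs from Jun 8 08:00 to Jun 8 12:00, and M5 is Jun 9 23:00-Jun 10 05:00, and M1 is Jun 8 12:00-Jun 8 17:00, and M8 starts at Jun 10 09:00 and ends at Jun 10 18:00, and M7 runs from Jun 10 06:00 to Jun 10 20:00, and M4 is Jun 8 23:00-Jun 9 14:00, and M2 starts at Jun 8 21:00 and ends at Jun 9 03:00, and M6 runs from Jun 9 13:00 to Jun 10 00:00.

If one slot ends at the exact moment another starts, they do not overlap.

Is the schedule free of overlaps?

Sorted by start: M3, M1, M2, M4, M6, M5, M7, M8.
M1 starts exactly when M3 ends (back-to-back, no overlap) — done with M3.
M2 starts after M1 ends — done with M1.
M4 starts before M2 ends → M2 and M4 overlap.
That's a conflict, so the schedule is not conflict-free.

No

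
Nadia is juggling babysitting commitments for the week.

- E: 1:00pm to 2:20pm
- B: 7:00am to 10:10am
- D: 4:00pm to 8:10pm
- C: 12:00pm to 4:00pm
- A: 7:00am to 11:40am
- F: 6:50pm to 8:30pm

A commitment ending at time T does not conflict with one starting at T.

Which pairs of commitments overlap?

Sorted by start: A, B, C, E, D, F.
B starts before A ends → A and B overlap.
C starts after A ends; A is clear from here.
C starts after B ends; B is clear from here.
E starts before C ends → C and E overlap.
D starts exactly when C ends (back-to-back, no overlap); C is clear from here.
D starts after E ends; E is clear from here.
F starts before D ends → D and F overlap.

A & B, C & E, D & F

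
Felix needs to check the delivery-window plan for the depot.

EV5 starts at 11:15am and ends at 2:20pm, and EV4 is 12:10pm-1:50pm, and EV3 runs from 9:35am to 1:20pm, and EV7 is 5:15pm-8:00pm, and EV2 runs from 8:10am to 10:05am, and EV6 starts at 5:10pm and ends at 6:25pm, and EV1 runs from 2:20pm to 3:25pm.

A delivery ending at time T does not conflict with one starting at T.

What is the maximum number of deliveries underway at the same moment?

Walk through starts and ends in time order (an end at T is processed before a start at T):
8:10am start EV2 → 1
9:35am start EV3 → 2
10:05am end EV2 → 1
11:15am start EV5 → 2
12:10pm start EV4 → 3
1:20pm end EV3 → 2
1:50pm end EV4 → 1
2:20pm end EV5 → 0
2:20pm start EV1 → 1
3:25pm end EV1 → 0
5:10pm start EV6 → 1
5:15pm start EV7 → 2
6:25pm end EV6 → 1
8:00pm end EV7 → 0
Peak is 3, at 12:10pm (EV3, EV4, EV5).

3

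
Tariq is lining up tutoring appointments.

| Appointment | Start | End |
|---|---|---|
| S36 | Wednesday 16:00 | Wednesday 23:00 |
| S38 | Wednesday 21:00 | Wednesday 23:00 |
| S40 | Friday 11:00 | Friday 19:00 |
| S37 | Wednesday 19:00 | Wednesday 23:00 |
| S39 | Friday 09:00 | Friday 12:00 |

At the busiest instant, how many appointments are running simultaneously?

Walk through starts and ends in time order (an end at T is processed before a start at T):
Wednesday 16:00 start S36 → 1
Wednesday 19:00 start S37 → 2
Wednesday 21:00 start S38 → 3
Wednesday 23:00 end S36 → 2
Wednesday 23:00 end S37 → 1
Wednesday 23:00 end S38 → 0
Friday 09:00 start S39 → 1
Friday 11:00 start S40 → 2
Friday 12:00 end S39 → 1
Friday 19:00 end S40 → 0
Peak is 3, at Wednesday 21:00 (S36, S37, S38).

3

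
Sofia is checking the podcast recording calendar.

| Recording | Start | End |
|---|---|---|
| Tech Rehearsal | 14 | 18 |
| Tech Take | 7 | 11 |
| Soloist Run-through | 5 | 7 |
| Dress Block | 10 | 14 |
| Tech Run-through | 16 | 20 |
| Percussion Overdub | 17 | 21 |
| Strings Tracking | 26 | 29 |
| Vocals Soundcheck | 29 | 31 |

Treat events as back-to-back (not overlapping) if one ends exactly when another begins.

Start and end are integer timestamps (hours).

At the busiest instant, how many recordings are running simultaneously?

3

Walk through starts and ends in time order (an end at T is processed before a start at T):
5 start Soloist Run-through → 1
7 end Soloist Run-through → 0
7 start Tech Take → 1
10 start Dress Block → 2
11 end Tech Take → 1
14 end Dress Block → 0
14 start Tech Rehearsal → 1
16 start Tech Run-through → 2
17 start Percussion Overdub → 3
18 end Tech Rehearsal → 2
20 end Tech Run-through → 1
21 end Percussion Overdub → 0
26 start Strings Tracking → 1
29 end Strings Tracking → 0
29 start Vocals Soundcheck → 1
31 end Vocals Soundcheck → 0
Peak is 3, at 17 (Percussion Overdub, Tech Rehearsal, Tech Run-through).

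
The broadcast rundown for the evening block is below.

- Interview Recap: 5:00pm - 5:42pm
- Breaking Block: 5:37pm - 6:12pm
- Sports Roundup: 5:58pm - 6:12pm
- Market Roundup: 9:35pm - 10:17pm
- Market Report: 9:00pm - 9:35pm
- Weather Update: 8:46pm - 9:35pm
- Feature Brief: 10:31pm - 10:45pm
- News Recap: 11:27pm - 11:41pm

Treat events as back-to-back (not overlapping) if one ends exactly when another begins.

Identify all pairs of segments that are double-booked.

Sorted by start: Interview Recap, Breaking Block, Sports Roundup, Weather Update, Market Report, Market Roundup, Feature Brief, News Recap.
Breaking Block starts before Interview Recap ends → Interview Recap and Breaking Block overlap.
Sports Roundup starts after Interview Recap ends, so Interview Recap has no further overlaps.
Sports Roundup starts before Breaking Block ends → Breaking Block and Sports Roundup overlap.
Weather Update starts after Breaking Block ends, so Breaking Block has no further overlaps.
Weather Update starts after Sports Roundup ends, so Sports Roundup has no further overlaps.
Market Report starts before Weather Update ends → Weather Update and Market Report overlap.
Market Roundup starts exactly when Weather Update ends (back-to-back, no overlap), so Weather Update has no further overlaps.
Market Roundup starts exactly when Market Report ends (back-to-back, no overlap), so Market Report has no further overlaps.
Feature Brief starts after Market Roundup ends, so Market Roundup has no further overlaps.
News Recap starts after Feature Brief ends.

Breaking Block & Interview Recap, Breaking Block & Sports Roundup, Market Report & Weather Update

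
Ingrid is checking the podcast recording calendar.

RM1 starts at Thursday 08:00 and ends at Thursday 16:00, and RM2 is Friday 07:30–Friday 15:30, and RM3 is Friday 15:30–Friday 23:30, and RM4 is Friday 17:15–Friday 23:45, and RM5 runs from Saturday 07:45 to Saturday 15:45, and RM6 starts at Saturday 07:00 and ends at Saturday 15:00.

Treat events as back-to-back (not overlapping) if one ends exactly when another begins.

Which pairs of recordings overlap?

Sorted by start: RM1, RM2, RM3, RM4, RM6, RM5.
RM2 starts after RM1 ends, so RM1 has no further overlaps.
RM3 starts exactly when RM2 ends (back-to-back, no overlap), so RM2 has no further overlaps.
RM4 starts before RM3 ends → RM3 and RM4 overlap.
RM6 starts after RM3 ends, so RM3 has no further overlaps.
RM6 starts after RM4 ends, so RM4 has no further overlaps.
RM5 starts before RM6 ends → RM6 and RM5 overlap.

RM3 & RM4, RM5 & RM6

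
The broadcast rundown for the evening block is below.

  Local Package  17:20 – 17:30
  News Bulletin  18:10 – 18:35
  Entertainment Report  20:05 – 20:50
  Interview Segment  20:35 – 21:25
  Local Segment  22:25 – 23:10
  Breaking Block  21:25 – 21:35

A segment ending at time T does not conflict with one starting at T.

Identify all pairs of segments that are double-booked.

Entertainment Report & Interview Segment

Sorted by start: Local Package, News Bulletin, Entertainment Report, Interview Segment, Breaking Block, Local Segment.
News Bulletin starts after Local Package ends, so Local Package has no further overlaps.
Entertainment Report starts after News Bulletin ends, so News Bulletin has no further overlaps.
Interview Segment starts before Entertainment Report ends → Entertainment Report and Interview Segment overlap.
Breaking Block starts after Entertainment Report ends, so Entertainment Report has no further overlaps.
Breaking Block starts exactly when Interview Segment ends (back-to-back, no overlap), so Interview Segment has no further overlaps.
Local Segment starts after Breaking Block ends.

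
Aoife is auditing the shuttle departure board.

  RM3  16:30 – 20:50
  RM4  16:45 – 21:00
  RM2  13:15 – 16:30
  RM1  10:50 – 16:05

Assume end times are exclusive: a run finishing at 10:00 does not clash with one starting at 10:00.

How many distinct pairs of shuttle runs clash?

2

Sorted by start: RM1, RM2, RM3, RM4.
RM2 starts before RM1 ends → RM1 and RM2 overlap.
RM3 starts after RM1 ends; RM1 is clear from here.
RM3 starts exactly when RM2 ends (back-to-back, no overlap); RM2 is clear from here.
RM4 starts before RM3 ends → RM3 and RM4 overlap.
Overlapping pairs: RM1 & RM2, RM3 & RM4 — 2 in total.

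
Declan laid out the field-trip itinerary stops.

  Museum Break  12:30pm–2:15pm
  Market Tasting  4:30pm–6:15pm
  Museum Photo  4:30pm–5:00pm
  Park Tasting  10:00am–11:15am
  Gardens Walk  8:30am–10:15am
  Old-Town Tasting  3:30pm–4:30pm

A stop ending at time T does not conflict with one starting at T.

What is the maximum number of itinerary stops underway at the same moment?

Walk through starts and ends in time order (an end at T is processed before a start at T):
8:30am start Gardens Walk → 1
10:00am start Park Tasting → 2
10:15am end Gardens Walk → 1
11:15am end Park Tasting → 0
12:30pm start Museum Break → 1
2:15pm end Museum Break → 0
3:30pm start Old-Town Tasting → 1
4:30pm end Old-Town Tasting → 0
4:30pm start Market Tasting → 1
4:30pm start Museum Photo → 2
5:00pm end Museum Photo → 1
6:15pm end Market Tasting → 0
Peak is 2, at 10:00am (Gardens Walk, Park Tasting).

2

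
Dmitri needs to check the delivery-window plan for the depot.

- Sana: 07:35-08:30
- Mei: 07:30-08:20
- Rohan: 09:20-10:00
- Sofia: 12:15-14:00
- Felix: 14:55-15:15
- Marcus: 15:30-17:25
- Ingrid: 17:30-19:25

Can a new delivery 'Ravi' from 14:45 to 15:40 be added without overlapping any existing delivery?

No — it overlaps Felix, Marcus

Mei: ends 08:20 at or before Ravi starts 14:45 → clear.
Sana: ends 08:30 at or before Ravi starts 14:45 → clear.
Rohan: ends 10:00 at or before Ravi starts 14:45 → clear.
Sofia: ends 14:00 at or before Ravi starts 14:45 → clear.
Felix: starts 14:55 before Ravi ends 15:40, and ends 15:15 after Ravi starts 14:45 → overlap.
Marcus: starts 15:30 before Ravi ends 15:40, and ends 17:25 after Ravi starts 14:45 → overlap.
Ingrid: starts 17:30 at or after Ravi ends 15:40 → clear.
Ravi overlaps Felix, Marcus.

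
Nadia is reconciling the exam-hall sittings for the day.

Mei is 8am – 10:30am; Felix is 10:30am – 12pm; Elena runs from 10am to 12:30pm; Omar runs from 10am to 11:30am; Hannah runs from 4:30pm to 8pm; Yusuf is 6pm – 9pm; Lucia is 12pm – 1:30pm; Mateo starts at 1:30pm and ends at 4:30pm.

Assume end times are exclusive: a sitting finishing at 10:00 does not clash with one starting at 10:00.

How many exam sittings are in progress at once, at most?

Sort all start/end points and keep a running count:
8am start Mei → 1
10am start Elena → 2
10am start Omar → 3
10:30am end Mei → 2
10:30am start Felix → 3
11:30am end Omar → 2
12pm end Felix → 1
12pm start Lucia → 2
12:30pm end Elena → 1
1:30pm end Lucia → 0
1:30pm start Mateo → 1
4:30pm end Mateo → 0
4:30pm start Hannah → 1
6pm start Yusuf → 2
8pm end Hannah → 1
9pm end Yusuf → 0
Peak is 3, at 10am (Elena, Mei, Omar).

3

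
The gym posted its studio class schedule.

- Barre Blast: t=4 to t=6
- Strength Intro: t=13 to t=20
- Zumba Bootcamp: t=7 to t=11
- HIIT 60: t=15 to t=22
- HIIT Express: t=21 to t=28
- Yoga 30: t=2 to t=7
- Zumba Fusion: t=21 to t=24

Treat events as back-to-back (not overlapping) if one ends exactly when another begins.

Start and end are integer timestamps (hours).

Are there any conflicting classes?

Yes

Two intervals overlap when each starts before the other ends.
Sorted by start: Yoga 30, Barre Blast, Zumba Bootcamp, Strength Intro, HIIT 60, Zumba Fusion, HIIT Express.
Barre Blast starts before Yoga 30 ends → Yoga 30 and Barre Blast overlap.
That's a conflict, so the schedule is not conflict-free.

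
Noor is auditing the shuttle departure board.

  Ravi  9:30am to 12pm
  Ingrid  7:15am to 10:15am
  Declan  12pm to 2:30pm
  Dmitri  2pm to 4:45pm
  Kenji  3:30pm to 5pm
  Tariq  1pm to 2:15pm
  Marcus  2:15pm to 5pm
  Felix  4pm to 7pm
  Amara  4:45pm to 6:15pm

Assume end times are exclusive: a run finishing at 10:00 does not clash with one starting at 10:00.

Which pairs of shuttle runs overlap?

Amara & Felix, Amara & Kenji, Amara & Marcus, Declan & Dmitri, Declan & Marcus, Declan & Tariq, Dmitri & Felix, Dmitri & Kenji, Dmitri & Marcus, Dmitri & Tariq, Felix & Kenji, Felix & Marcus, Ingrid & Ravi, Kenji & Marcus

Sorted by start: Ingrid, Ravi, Declan, Tariq, Dmitri, Marcus, Kenji, Felix, Amara.
Ravi starts before Ingrid ends → Ingrid and Ravi overlap.
Declan starts after Ingrid ends, so Ingrid has no further overlaps.
Declan starts exactly when Ravi ends (back-to-back, no overlap), so Ravi has no further overlaps.
Tariq starts before Declan ends → Declan and Tariq overlap.
Dmitri starts before Declan ends → Declan and Dmitri overlap.
Marcus starts before Declan ends → Declan and Marcus overlap.
Kenji starts after Declan ends, so Declan has no further overlaps.
Dmitri starts before Tariq ends → Tariq and Dmitri overlap.
Marcus starts exactly when Tariq ends (back-to-back, no overlap), so Tariq has no further overlaps.
Marcus starts before Dmitri ends → Dmitri and Marcus overlap.
Kenji starts before Dmitri ends → Dmitri and Kenji overlap.
Felix starts before Dmitri ends → Dmitri and Felix overlap.
Amara starts exactly when Dmitri ends (back-to-back, no overlap).
Kenji starts before Marcus ends → Marcus and Kenji overlap.
Felix starts before Marcus ends → Marcus and Felix overlap.
Amara starts before Marcus ends → Marcus and Amara overlap.
Felix starts before Kenji ends → Kenji and Felix overlap.
Amara starts before Kenji ends → Kenji and Amara overlap.
Amara starts before Felix ends → Felix and Amara overlap.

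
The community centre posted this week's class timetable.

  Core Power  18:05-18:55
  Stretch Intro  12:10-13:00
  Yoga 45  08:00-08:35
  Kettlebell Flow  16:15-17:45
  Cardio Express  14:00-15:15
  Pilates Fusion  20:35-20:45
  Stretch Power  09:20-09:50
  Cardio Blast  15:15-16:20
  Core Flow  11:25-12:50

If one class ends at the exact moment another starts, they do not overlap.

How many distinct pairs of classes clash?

Sorted by start: Yoga 45, Stretch Power, Core Flow, Stretch Intro, Cardio Express, Cardio Blast, Kettlebell Flow, Core Power, Pilates Fusion.
Stretch Power starts after Yoga 45 ends — done with Yoga 45.
Core Flow starts after Stretch Power ends — done with Stretch Power.
Stretch Intro starts before Core Flow ends → Core Flow and Stretch Intro overlap.
Cardio Express starts after Core Flow ends — done with Core Flow.
Cardio Express starts after Stretch Intro ends — done with Stretch Intro.
Cardio Blast starts exactly when Cardio Express ends (back-to-back, no overlap) — done with Cardio Express.
Kettlebell Flow starts before Cardio Blast ends → Cardio Blast and Kettlebell Flow overlap.
Core Power starts after Cardio Blast ends — done with Cardio Blast.
Core Power starts after Kettlebell Flow ends — done with Kettlebell Flow.
Pilates Fusion starts after Core Power ends.
Overlapping pairs: Cardio Blast & Kettlebell Flow, Core Flow & Stretch Intro — 2 in total.

2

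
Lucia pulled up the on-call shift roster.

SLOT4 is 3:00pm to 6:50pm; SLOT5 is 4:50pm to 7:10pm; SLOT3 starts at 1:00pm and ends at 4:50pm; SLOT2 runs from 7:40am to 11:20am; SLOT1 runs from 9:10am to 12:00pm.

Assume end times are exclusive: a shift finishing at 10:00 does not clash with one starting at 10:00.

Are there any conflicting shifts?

Yes

Sorted by start: SLOT2, SLOT1, SLOT3, SLOT4, SLOT5.
SLOT1 starts before SLOT2 ends → SLOT2 and SLOT1 overlap.
That's a conflict, so the schedule is not conflict-free.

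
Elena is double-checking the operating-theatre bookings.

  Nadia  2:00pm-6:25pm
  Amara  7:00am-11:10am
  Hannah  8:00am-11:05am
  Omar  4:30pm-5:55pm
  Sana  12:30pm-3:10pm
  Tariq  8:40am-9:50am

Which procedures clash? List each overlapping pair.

Sorted by start: Amara, Hannah, Tariq, Sana, Nadia, Omar.
Hannah starts before Amara ends → Amara and Hannah overlap.
Tariq starts before Amara ends → Amara and Tariq overlap.
Sana starts after Amara ends, so Amara has no further overlaps.
Tariq starts before Hannah ends → Hannah and Tariq overlap.
Sana starts after Hannah ends, so Hannah has no further overlaps.
Sana starts after Tariq ends, so Tariq has no further overlaps.
Nadia starts before Sana ends → Sana and Nadia overlap.
Omar starts after Sana ends.
Omar starts before Nadia ends → Nadia and Omar overlap.

Amara & Hannah, Amara & Tariq, Hannah & Tariq, Nadia & Omar, Nadia & Sana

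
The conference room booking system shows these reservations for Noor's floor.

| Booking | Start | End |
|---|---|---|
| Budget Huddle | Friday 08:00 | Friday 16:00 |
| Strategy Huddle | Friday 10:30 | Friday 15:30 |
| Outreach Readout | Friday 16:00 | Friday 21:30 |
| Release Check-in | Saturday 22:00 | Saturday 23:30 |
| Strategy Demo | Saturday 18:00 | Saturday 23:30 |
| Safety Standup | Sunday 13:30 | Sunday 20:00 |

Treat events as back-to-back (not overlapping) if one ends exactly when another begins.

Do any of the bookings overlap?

Yes

Sorted by start: Budget Huddle, Strategy Huddle, Outreach Readout, Strategy Demo, Release Check-in, Safety Standup.
Strategy Huddle starts before Budget Huddle ends → Budget Huddle and Strategy Huddle overlap.
That's a conflict, so the schedule is not conflict-free.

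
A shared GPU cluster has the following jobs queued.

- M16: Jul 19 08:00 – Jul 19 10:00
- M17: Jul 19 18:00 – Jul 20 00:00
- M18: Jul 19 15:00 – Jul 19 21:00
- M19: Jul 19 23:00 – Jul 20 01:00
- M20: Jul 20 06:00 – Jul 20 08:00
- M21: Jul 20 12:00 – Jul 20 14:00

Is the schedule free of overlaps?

No

Sorted by start: M16, M18, M17, M19, M20, M21.
M18 starts after M16 ends, so nothing later overlaps M16 either.
M17 starts before M18 ends → M18 and M17 overlap.
That's a conflict, so the schedule is not conflict-free.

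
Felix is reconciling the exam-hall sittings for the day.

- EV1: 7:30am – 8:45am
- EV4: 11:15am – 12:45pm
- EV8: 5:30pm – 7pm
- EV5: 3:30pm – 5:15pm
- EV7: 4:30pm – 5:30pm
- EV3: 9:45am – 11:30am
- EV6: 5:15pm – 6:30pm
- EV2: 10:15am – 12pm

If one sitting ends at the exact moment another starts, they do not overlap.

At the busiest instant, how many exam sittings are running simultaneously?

Walk through starts and ends in time order (an end at T is processed before a start at T):
7:30am start EV1 → 1
8:45am end EV1 → 0
9:45am start EV3 → 1
10:15am start EV2 → 2
11:15am start EV4 → 3
11:30am end EV3 → 2
12pm end EV2 → 1
12:45pm end EV4 → 0
3:30pm start EV5 → 1
4:30pm start EV7 → 2
5:15pm end EV5 → 1
5:15pm start EV6 → 2
5:30pm end EV7 → 1
5:30pm start EV8 → 2
6:30pm end EV6 → 1
7pm end EV8 → 0
Peak is 3, at 11:15am (EV2, EV3, EV4).

3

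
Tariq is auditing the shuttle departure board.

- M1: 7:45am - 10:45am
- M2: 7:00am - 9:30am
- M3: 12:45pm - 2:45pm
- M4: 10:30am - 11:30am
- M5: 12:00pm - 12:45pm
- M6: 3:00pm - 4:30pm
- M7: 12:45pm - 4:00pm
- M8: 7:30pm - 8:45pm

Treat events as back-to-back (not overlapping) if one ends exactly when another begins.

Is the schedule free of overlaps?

Sorted by start: M2, M1, M4, M5, M3, M7, M6, M8.
M1 starts before M2 ends → M2 and M1 overlap.
That's a conflict, so the schedule is not conflict-free.

No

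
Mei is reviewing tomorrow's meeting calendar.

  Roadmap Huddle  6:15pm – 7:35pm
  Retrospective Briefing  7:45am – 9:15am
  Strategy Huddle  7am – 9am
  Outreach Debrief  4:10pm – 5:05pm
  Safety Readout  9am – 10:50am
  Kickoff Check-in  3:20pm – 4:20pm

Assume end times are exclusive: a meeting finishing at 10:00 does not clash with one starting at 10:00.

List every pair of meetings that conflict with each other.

Sorted by start: Strategy Huddle, Retrospective Briefing, Safety Readout, Kickoff Check-in, Outreach Debrief, Roadmap Huddle.
Retrospective Briefing starts before Strategy Huddle ends → Strategy Huddle and Retrospective Briefing overlap.
Safety Readout starts exactly when Strategy Huddle ends (back-to-back, no overlap), so Strategy Huddle has no further overlaps.
Safety Readout starts before Retrospective Briefing ends → Retrospective Briefing and Safety Readout overlap.
Kickoff Check-in starts after Retrospective Briefing ends, so Retrospective Briefing has no further overlaps.
Kickoff Check-in starts after Safety Readout ends, so Safety Readout has no further overlaps.
Outreach Debrief starts before Kickoff Check-in ends → Kickoff Check-in and Outreach Debrief overlap.
Roadmap Huddle starts after Kickoff Check-in ends.
Roadmap Huddle starts after Outreach Debrief ends.

Kickoff Check-in & Outreach Debrief, Retrospective Briefing & Safety Readout, Retrospective Briefing & Strategy Huddle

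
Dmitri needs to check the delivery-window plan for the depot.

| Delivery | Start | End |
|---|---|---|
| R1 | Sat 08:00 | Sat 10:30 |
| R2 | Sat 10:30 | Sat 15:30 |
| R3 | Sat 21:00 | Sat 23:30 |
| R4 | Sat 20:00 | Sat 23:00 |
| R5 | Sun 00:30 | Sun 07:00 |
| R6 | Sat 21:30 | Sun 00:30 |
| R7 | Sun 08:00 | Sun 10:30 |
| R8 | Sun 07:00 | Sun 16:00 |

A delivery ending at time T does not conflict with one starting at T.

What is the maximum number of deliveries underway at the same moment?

Walk through starts and ends in time order (an end at T is processed before a start at T):
Sat 08:00 start R1 → 1
Sat 10:30 end R1 → 0
Sat 10:30 start R2 → 1
Sat 15:30 end R2 → 0
Sat 20:00 start R4 → 1
Sat 21:00 start R3 → 2
Sat 21:30 start R6 → 3
Sat 23:00 end R4 → 2
Sat 23:30 end R3 → 1
Sun 00:30 end R6 → 0
Sun 00:30 start R5 → 1
Sun 07:00 end R5 → 0
Sun 07:00 start R8 → 1
Sun 08:00 start R7 → 2
Sun 10:30 end R7 → 1
Sun 16:00 end R8 → 0
Peak is 3, at Sat 21:30 (R3, R4, R6).

3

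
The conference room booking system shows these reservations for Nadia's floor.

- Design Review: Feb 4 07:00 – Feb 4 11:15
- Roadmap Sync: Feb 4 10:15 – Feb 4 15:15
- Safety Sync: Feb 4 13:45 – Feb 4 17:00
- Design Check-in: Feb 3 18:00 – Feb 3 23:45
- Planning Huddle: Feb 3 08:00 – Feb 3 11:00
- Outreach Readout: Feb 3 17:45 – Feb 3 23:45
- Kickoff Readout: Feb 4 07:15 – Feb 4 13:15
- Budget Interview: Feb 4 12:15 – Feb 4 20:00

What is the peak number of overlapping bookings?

3

Sweep the timeline, counting +1 at each start and −1 at each end (ends before starts at a tie):
Feb 3 08:00 start Planning Huddle → 1
Feb 3 11:00 end Planning Huddle → 0
Feb 3 17:45 start Outreach Readout → 1
Feb 3 18:00 start Design Check-in → 2
Feb 3 23:45 end Design Check-in → 1
Feb 3 23:45 end Outreach Readout → 0
Feb 4 07:00 start Design Review → 1
Feb 4 07:15 start Kickoff Readout → 2
Feb 4 10:15 start Roadmap Sync → 3
Feb 4 11:15 end Design Review → 2
Feb 4 12:15 start Budget Interview → 3
Feb 4 13:15 end Kickoff Readout → 2
Feb 4 13:45 start Safety Sync → 3
Feb 4 15:15 end Roadmap Sync → 2
Feb 4 17:00 end Safety Sync → 1
Feb 4 20:00 end Budget Interview → 0
Peak is 3, at Feb 4 10:15 (Design Review, Kickoff Readout, Roadmap Sync).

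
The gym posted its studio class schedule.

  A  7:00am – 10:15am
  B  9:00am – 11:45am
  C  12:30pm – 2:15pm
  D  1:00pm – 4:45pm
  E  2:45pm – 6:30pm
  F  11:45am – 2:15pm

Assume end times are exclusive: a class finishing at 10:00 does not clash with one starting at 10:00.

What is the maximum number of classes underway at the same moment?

Walk through starts and ends in time order (an end at T is processed before a start at T):
7:00am start A → 1
9:00am start B → 2
10:15am end A → 1
11:45am end B → 0
11:45am start F → 1
12:30pm start C → 2
1:00pm start D → 3
2:15pm end C → 2
2:15pm end F → 1
2:45pm start E → 2
4:45pm end D → 1
6:30pm end E → 0
Peak is 3, at 1:00pm (C, D, F).

3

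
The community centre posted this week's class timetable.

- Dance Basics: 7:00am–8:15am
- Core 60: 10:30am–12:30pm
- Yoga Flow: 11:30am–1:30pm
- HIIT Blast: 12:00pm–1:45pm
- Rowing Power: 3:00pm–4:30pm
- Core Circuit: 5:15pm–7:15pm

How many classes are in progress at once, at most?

Walk through starts and ends in time order (an end at T is processed before a start at T):
7:00am start Dance Basics → 1
8:15am end Dance Basics → 0
10:30am start Core 60 → 1
11:30am start Yoga Flow → 2
12:00pm start HIIT Blast → 3
12:30pm end Core 60 → 2
1:30pm end Yoga Flow → 1
1:45pm end HIIT Blast → 0
3:00pm start Rowing Power → 1
4:30pm end Rowing Power → 0
5:15pm start Core Circuit → 1
7:15pm end Core Circuit → 0
Peak is 3, at 12:00pm (Core 60, HIIT Blast, Yoga Flow).

3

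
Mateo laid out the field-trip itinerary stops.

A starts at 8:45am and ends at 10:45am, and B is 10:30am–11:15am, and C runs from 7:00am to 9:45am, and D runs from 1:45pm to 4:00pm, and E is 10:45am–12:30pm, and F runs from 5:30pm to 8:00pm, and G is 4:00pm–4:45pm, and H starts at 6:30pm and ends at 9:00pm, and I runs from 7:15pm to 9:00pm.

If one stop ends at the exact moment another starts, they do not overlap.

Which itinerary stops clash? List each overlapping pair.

A & B, A & C, B & E, F & H, F & I, H & I

Sorted by start: C, A, B, E, D, G, F, H, I.
A starts before C ends → C and A overlap.
B starts after C ends, so nothing later overlaps C either.
B starts before A ends → A and B overlap.
E starts exactly when A ends (back-to-back, no overlap), so nothing later overlaps A either.
E starts before B ends → B and E overlap.
D starts after B ends, so nothing later overlaps B either.
D starts after E ends, so nothing later overlaps E either.
G starts exactly when D ends (back-to-back, no overlap), so nothing later overlaps D either.
F starts after G ends, so nothing later overlaps G either.
H starts before F ends → F and H overlap.
I starts before F ends → F and I overlap.
I starts before H ends → H and I overlap.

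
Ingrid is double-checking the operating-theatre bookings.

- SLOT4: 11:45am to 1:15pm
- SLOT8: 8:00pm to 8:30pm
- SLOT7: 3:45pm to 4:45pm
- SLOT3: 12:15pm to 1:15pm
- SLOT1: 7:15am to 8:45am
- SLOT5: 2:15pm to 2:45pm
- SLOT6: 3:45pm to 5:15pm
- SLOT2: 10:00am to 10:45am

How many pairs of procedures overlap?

2

Sorted by start: SLOT1, SLOT2, SLOT4, SLOT3, SLOT5, SLOT6, SLOT7, SLOT8.
SLOT2 starts after SLOT1 ends; SLOT1 is clear from here.
SLOT4 starts after SLOT2 ends; SLOT2 is clear from here.
SLOT3 starts before SLOT4 ends → SLOT4 and SLOT3 overlap.
SLOT5 starts after SLOT4 ends; SLOT4 is clear from here.
SLOT5 starts after SLOT3 ends; SLOT3 is clear from here.
SLOT6 starts after SLOT5 ends; SLOT5 is clear from here.
SLOT7 starts before SLOT6 ends → SLOT6 and SLOT7 overlap.
SLOT8 starts after SLOT6 ends.
SLOT8 starts after SLOT7 ends.
Overlapping pairs: SLOT3 & SLOT4, SLOT6 & SLOT7 — 2 in total.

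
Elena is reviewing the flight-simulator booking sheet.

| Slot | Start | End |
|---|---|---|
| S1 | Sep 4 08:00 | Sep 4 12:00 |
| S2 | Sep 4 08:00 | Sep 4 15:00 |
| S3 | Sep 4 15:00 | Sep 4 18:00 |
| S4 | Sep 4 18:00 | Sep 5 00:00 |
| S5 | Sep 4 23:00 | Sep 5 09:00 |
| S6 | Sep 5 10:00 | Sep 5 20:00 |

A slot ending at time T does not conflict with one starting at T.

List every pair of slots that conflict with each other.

Check each pair: they overlap iff neither finishes before the other starts.
Sorted by start: S1, S2, S3, S4, S5, S6.
S2 starts before S1 ends → S1 and S2 overlap.
S3 starts after S1 ends; S1 is clear from here.
S3 starts exactly when S2 ends (back-to-back, no overlap); S2 is clear from here.
S4 starts exactly when S3 ends (back-to-back, no overlap); S3 is clear from here.
S5 starts before S4 ends → S4 and S5 overlap.
S6 starts after S4 ends.
S6 starts after S5 ends.

S1 & S2, S4 & S5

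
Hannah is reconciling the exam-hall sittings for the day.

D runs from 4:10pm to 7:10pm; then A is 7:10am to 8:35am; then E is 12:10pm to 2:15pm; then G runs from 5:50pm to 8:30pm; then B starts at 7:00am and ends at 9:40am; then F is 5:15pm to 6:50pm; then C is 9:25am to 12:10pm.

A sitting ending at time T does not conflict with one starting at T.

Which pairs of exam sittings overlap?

A & B, B & C, D & F, D & G, F & G

Check each pair: they overlap iff neither finishes before the other starts.
Sorted by start: B, A, C, E, D, F, G.
A starts before B ends → B and A overlap.
C starts before B ends → B and C overlap.
E starts after B ends, so nothing later overlaps B either.
C starts after A ends, so nothing later overlaps A either.
E starts exactly when C ends (back-to-back, no overlap), so nothing later overlaps C either.
D starts after E ends, so nothing later overlaps E either.
F starts before D ends → D and F overlap.
G starts before D ends → D and G overlap.
G starts before F ends → F and G overlap.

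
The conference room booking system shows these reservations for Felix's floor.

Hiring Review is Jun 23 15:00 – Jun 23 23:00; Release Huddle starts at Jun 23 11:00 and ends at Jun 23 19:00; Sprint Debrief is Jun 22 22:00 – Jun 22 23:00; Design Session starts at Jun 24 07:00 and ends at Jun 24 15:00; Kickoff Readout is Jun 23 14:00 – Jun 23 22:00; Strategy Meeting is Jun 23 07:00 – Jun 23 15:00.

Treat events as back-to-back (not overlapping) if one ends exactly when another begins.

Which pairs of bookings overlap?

Hiring Review & Kickoff Readout, Hiring Review & Release Huddle, Kickoff Readout & Release Huddle, Kickoff Readout & Strategy Meeting, Release Huddle & Strategy Meeting

Two intervals overlap when each starts before the other ends.
Sorted by start: Sprint Debrief, Strategy Meeting, Release Huddle, Kickoff Readout, Hiring Review, Design Session.
Strategy Meeting starts after Sprint Debrief ends — done with Sprint Debrief.
Release Huddle starts before Strategy Meeting ends → Strategy Meeting and Release Huddle overlap.
Kickoff Readout starts before Strategy Meeting ends → Strategy Meeting and Kickoff Readout overlap.
Hiring Review starts exactly when Strategy Meeting ends (back-to-back, no overlap) — done with Strategy Meeting.
Kickoff Readout starts before Release Huddle ends → Release Huddle and Kickoff Readout overlap.
Hiring Review starts before Release Huddle ends → Release Huddle and Hiring Review overlap.
Design Session starts after Release Huddle ends.
Hiring Review starts before Kickoff Readout ends → Kickoff Readout and Hiring Review overlap.
Design Session starts after Kickoff Readout ends.
Design Session starts after Hiring Review ends.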